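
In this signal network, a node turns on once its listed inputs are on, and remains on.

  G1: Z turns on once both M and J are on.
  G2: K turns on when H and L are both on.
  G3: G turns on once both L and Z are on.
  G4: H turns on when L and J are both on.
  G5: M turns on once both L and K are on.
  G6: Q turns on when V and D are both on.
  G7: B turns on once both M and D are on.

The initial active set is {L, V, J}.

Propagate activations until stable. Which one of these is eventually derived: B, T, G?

G4: L and J on → H on.
G2: H and L on → K on.
L and K are on, so M turns on (G5).
G1: M and J on → Z on.
L and Z are on, so G turns on (G3).
No rule produces T, and it is not given. B would need M and D (G7), but D never turns on.

G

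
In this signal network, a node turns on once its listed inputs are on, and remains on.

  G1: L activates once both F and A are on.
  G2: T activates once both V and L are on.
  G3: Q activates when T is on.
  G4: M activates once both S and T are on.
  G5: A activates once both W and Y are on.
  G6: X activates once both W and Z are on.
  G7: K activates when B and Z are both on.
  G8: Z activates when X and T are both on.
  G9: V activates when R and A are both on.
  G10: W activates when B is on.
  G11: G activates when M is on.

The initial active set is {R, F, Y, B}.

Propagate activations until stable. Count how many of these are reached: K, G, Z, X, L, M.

B is on, so W activates (G10).
W and Y are on, so A activates (G5).
G1: F and A on → L on.
K would need B and Z (G7), but Z never turns on.
G would need M (G11), but M never turns on.
Z would need X and T (G8), but X never turns on.
X would need W and Z (G6), but Z never turns on.
L: reached.
M would need S and T (G4), but S never turns on.
Reached: L — 1 of the 6.

1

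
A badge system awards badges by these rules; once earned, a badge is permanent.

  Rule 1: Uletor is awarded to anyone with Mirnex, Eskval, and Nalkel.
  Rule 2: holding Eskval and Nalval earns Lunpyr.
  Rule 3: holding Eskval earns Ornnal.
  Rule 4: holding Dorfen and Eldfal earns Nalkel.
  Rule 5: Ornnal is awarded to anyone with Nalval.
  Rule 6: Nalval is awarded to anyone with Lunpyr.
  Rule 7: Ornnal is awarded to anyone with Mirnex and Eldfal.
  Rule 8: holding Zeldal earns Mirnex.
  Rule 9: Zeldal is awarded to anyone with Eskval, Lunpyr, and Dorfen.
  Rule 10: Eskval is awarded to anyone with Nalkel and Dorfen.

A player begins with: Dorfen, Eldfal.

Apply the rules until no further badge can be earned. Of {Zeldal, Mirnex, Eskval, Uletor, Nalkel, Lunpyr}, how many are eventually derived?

2

With Dorfen and Eldfal, Nalkel is earned (Rule 4).
With Nalkel and Dorfen, Eskval is earned (Rule 10).
Zeldal would need Eskval, Lunpyr, and Dorfen (Rule 9), but Lunpyr is never earned.
Mirnex would need Zeldal (Rule 8), but Zeldal is never earned.
Eskval: reached.
Uletor would need Mirnex, Eskval, and Nalkel (Rule 1), but Mirnex is never earned.
Nalkel: reached.
Lunpyr would need Eskval and Nalval (Rule 2), but Nalval is never earned.
Reached: Eskval and Nalkel — 2 of the 6.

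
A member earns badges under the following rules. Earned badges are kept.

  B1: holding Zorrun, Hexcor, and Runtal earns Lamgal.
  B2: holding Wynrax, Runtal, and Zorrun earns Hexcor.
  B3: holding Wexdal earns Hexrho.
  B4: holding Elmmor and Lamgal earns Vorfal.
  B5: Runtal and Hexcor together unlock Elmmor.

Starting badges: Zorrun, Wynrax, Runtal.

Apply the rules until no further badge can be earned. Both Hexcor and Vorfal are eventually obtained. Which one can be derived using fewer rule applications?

Hexcor: With Wynrax, Runtal, and Zorrun, Hexcor is earned (B2). [1 rule application]
Vorfal: With Wynrax, Runtal, and Zorrun, Hexcor is earned (B2). With Zorrun, Hexcor, and Runtal, Lamgal is earned (B1). With Runtal and Hexcor, Elmmor is earned (B5). With Elmmor and Lamgal, Vorfal is earned (B4). [4 rule applications]
Hexcor needs fewer.

Hexcor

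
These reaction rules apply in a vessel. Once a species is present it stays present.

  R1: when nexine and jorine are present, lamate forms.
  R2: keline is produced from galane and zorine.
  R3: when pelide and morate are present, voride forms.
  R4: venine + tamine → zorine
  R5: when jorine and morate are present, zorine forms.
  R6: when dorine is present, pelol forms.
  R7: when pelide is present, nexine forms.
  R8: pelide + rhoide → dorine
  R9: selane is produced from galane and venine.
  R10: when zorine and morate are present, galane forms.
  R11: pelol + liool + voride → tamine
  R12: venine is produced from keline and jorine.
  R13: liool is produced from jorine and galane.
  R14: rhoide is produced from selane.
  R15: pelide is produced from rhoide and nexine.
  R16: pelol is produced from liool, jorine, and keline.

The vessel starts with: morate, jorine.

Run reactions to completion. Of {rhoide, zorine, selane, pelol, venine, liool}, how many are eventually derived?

6

jorine and morate present → zorine forms (R5).
zorine and morate present → galane forms (R10).
galane and zorine present → keline forms (R2).
jorine and galane present → liool forms (R13).
keline and jorine present → venine forms (R12).
liool, jorine, and keline present → pelol forms (R16).
galane and venine present → selane forms (R9).
selane present → rhoide forms (R14).
rhoide: reached.
zorine: reached.
selane: reached.
pelol: reached.
venine: reached.
liool: reached.
All 6 are reached.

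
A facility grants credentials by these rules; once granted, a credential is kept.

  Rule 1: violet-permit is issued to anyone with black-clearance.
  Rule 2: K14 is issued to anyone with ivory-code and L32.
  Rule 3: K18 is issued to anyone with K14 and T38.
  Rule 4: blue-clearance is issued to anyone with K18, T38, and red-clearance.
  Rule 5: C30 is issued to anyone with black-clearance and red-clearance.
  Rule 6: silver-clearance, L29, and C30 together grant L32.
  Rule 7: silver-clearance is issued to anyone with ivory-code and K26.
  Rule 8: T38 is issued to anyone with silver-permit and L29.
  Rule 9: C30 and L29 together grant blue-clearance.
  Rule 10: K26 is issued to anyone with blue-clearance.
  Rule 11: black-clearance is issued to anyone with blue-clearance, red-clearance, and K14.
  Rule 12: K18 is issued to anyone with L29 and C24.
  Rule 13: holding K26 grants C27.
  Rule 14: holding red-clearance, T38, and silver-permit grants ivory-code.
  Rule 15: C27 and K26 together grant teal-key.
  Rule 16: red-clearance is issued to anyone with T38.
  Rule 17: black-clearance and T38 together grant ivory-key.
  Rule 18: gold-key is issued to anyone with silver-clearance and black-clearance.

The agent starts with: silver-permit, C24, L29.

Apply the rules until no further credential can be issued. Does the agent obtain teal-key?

Holding L29 and C24 grants K18 (Rule 12).
Holding silver-permit and L29 grants T38 (Rule 8).
Holding T38 grants red-clearance (Rule 16).
Holding K18, T38, and red-clearance grants blue-clearance (Rule 4).
Holding blue-clearance grants K26 (Rule 10).
Holding K26 grants C27 (Rule 13).
Holding C27 and K26 grants teal-key (Rule 15).

Yes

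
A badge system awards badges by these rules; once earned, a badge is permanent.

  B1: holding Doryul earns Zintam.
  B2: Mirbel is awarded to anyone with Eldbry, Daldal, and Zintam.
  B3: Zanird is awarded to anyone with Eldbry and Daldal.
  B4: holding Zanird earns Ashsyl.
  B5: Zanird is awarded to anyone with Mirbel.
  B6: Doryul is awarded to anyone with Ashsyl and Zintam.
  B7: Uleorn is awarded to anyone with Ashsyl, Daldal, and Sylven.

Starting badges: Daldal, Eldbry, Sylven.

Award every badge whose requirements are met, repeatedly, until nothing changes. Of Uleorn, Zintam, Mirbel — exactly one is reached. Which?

With Eldbry and Daldal, Zanird is earned (B3).
With Zanird, Ashsyl is earned (B4).
With Ashsyl, Daldal, and Sylven, Uleorn is earned (B7).
Mirbel would need Eldbry, Daldal, and Zintam (B2), but Zintam is never earned. Zintam would need Doryul (B1), but Doryul is never earned.

Uleorn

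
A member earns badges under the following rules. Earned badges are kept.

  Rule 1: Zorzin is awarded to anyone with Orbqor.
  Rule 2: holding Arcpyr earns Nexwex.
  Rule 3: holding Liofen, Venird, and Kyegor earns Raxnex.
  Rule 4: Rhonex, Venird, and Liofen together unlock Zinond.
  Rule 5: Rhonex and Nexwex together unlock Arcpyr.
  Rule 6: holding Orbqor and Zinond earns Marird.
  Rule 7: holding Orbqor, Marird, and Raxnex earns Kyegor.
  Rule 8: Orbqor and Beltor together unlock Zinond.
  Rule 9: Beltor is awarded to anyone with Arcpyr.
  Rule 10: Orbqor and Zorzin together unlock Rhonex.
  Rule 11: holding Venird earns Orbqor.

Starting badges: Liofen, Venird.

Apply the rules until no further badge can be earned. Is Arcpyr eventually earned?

No

Arcpyr would need Rhonex and Nexwex (Rule 5), but Nexwex is never earned.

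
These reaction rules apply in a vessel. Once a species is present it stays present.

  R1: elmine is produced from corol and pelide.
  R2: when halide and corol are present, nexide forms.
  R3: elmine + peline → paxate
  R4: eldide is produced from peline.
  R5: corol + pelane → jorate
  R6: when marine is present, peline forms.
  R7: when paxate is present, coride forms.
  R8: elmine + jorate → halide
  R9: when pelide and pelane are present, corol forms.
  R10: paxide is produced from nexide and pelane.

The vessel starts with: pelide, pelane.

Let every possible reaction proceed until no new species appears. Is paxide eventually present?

Yes

pelide and pelane present → corol forms (R9).
corol and pelane present → jorate forms (R5).
corol and pelide present → elmine forms (R1).
elmine and jorate present → halide forms (R8).
halide and corol present → nexide forms (R2).
nexide and pelane present → paxide forms (R10).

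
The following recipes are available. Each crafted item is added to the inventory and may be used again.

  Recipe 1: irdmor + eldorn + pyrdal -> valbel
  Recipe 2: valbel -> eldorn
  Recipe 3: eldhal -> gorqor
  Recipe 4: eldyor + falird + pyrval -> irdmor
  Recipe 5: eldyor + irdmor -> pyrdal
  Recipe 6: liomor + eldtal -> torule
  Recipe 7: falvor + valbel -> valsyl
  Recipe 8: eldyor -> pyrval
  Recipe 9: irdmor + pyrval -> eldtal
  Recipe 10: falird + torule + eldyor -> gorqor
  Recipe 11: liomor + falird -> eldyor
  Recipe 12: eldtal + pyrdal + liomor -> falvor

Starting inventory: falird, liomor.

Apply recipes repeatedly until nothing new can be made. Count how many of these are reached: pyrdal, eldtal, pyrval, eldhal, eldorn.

3

Using Recipe 11, liomor and falird make eldyor.
Using Recipe 8, eldyor makes pyrval.
eldyor + falird + pyrval -> irdmor (Recipe 4).
Using Recipe 5, eldyor and irdmor make pyrdal.
Using Recipe 9, irdmor and pyrval make eldtal.
pyrdal: reached.
eldtal: reached.
pyrval: reached.
No rule produces eldhal, and it is not given.
eldorn would need valbel (Recipe 2), but valbel is never obtained.
Reached: pyrdal, eldtal, and pyrval — 3 of the 5.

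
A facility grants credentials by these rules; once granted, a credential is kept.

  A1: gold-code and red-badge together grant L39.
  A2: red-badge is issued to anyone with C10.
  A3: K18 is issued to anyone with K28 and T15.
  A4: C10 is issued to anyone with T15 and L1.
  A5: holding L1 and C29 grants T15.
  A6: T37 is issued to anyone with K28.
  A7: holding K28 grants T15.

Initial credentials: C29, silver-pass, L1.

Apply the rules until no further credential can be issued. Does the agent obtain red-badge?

Holding L1 and C29 grants T15 (A5).
Holding T15 and L1 grants C10 (A4).
Holding C10 grants red-badge (A2).

Yes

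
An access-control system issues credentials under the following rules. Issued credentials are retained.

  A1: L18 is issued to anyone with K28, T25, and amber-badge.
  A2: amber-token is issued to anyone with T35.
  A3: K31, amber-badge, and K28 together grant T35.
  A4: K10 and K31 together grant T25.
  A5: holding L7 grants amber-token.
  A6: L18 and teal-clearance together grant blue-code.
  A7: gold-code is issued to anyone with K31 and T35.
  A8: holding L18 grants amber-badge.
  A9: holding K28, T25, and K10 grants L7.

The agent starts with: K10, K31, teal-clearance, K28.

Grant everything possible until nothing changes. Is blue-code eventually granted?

No

blue-code would need L18 and teal-clearance (A6), but L18 is never granted.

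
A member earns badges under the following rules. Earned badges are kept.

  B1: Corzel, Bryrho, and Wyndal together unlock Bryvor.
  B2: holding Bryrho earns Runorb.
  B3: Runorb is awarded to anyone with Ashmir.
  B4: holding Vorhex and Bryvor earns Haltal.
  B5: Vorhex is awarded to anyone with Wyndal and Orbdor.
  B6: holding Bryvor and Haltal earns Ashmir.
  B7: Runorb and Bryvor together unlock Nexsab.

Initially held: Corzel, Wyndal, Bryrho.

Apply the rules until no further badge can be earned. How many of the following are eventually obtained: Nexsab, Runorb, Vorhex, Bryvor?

With Corzel, Bryrho, and Wyndal, Bryvor is earned (B1).
With Bryrho, Runorb is earned (B2).
With Runorb and Bryvor, Nexsab is earned (B7).
Nexsab: reached.
Runorb: reached.
Vorhex would need Wyndal and Orbdor (B5), but Orbdor is never earned.
Bryvor: reached.
Reached: Nexsab, Runorb, and Bryvor — 3 of the 4.

3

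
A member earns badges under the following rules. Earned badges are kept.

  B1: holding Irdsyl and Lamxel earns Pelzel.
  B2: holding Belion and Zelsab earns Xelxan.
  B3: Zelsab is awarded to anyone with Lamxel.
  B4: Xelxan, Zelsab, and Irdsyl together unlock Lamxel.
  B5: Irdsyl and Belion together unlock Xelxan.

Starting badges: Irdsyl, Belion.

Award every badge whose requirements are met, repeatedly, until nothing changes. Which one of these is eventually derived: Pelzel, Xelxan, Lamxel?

With Irdsyl and Belion, Xelxan is earned (B5).
Lamxel would need Xelxan, Zelsab, and Irdsyl (B4), but Zelsab is never earned. Pelzel would need Irdsyl and Lamxel (B1), but Lamxel is never earned.

Xelxan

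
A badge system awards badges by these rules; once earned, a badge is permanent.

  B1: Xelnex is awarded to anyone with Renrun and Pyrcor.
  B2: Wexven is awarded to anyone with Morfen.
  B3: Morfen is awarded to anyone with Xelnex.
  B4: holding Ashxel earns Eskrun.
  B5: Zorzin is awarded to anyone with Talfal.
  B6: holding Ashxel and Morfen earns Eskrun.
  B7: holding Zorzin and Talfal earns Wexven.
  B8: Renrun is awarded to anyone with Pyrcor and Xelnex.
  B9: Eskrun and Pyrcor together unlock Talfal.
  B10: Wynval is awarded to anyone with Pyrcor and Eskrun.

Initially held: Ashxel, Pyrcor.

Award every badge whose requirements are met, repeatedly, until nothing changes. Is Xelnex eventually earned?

Xelnex would need Renrun and Pyrcor (B1), but Renrun is never earned.

No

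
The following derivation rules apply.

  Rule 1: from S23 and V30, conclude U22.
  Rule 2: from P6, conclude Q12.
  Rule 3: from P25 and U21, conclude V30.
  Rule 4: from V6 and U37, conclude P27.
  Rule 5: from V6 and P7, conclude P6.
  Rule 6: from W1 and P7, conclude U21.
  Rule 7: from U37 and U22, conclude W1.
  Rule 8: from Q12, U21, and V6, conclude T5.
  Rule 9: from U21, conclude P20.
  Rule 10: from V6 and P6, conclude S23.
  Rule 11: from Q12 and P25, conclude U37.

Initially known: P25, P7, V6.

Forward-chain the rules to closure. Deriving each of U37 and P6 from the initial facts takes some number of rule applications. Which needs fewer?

P6

P6: V6 and P7 hold, so P6 follows (Rule 5). [1 rule application]
U37: V6 and P7 hold, so P6 follows (Rule 5). From P6, Rule 2 gives Q12. From Q12 and P25, Rule 11 gives U37. [3 rule applications]
P6 needs fewer.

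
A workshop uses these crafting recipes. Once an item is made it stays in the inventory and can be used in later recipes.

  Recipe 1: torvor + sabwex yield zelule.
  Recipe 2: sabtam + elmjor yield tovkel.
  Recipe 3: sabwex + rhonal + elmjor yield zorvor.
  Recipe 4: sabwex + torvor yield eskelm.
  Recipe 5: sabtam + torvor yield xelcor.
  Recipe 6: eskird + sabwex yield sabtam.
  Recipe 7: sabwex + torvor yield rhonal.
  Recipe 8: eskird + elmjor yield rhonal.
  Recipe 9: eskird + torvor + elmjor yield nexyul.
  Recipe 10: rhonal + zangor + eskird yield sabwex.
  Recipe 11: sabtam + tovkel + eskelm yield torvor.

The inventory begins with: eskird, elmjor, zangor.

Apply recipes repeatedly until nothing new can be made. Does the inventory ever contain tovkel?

Using Recipe 8, eskird and elmjor make rhonal.
rhonal + zangor + eskird → sabwex (Recipe 10).
Using Recipe 6, eskird and sabwex make sabtam.
sabtam + elmjor → tovkel (Recipe 2).

Yes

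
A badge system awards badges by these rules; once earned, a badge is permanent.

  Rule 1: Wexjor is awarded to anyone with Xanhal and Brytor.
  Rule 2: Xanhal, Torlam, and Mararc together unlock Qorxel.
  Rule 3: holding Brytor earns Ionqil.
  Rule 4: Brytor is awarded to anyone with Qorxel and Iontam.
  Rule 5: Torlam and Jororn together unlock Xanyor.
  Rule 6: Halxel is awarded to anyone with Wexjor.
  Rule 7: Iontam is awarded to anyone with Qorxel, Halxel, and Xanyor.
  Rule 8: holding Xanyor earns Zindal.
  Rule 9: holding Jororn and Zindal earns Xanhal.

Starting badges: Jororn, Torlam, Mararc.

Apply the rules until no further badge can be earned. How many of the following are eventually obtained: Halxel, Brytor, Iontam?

Halxel would need Wexjor (Rule 6), but Wexjor is never earned.
Brytor would need Qorxel and Iontam (Rule 4), but Iontam is never earned.
Iontam would need Qorxel, Halxel, and Xanyor (Rule 7), but Halxel is never earned.
None of the 3 are reached.

0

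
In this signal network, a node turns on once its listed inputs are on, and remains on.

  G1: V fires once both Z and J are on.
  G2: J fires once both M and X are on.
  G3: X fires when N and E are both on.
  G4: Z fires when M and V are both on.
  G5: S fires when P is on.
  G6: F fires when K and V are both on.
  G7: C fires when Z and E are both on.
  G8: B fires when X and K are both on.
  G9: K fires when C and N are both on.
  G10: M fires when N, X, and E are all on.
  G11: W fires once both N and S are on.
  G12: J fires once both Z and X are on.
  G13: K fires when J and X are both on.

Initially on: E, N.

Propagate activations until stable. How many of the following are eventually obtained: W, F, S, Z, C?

0

W would need N and S (G11), but S never turns on.
F would need K and V (G6), but V never turns on.
S would need P (G5), but P never turns on.
Z would need M and V (G4), but V never turns on.
C would need Z and E (G7), but Z never turns on.
None of the 5 are reached.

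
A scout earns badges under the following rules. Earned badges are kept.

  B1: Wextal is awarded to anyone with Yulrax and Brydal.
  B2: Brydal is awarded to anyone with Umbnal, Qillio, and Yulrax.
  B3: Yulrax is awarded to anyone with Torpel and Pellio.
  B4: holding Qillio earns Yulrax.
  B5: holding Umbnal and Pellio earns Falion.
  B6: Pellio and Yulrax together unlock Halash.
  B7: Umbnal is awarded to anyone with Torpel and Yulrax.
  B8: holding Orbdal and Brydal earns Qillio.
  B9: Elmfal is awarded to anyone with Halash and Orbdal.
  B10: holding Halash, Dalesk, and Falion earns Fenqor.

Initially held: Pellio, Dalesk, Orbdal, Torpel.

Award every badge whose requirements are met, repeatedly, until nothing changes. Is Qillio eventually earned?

No

Qillio would need Orbdal and Brydal (B8), but Brydal is never earned.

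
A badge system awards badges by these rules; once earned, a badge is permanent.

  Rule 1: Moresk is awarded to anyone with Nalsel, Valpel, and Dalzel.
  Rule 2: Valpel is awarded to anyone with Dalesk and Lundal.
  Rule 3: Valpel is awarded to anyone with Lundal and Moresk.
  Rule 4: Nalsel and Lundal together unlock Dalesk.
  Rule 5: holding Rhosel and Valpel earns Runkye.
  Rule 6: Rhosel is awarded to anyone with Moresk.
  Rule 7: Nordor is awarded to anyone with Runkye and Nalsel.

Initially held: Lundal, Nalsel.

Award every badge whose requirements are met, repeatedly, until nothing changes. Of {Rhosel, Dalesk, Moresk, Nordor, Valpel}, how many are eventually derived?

2

With Nalsel and Lundal, Dalesk is earned (Rule 4).
With Dalesk and Lundal, Valpel is earned (Rule 2).
Rhosel would need Moresk (Rule 6), but Moresk is never earned.
Dalesk: reached.
Moresk would need Nalsel, Valpel, and Dalzel (Rule 1), but Dalzel is never earned.
Nordor would need Runkye and Nalsel (Rule 7), but Runkye is never earned.
Valpel: reached.
Reached: Dalesk and Valpel — 2 of the 5.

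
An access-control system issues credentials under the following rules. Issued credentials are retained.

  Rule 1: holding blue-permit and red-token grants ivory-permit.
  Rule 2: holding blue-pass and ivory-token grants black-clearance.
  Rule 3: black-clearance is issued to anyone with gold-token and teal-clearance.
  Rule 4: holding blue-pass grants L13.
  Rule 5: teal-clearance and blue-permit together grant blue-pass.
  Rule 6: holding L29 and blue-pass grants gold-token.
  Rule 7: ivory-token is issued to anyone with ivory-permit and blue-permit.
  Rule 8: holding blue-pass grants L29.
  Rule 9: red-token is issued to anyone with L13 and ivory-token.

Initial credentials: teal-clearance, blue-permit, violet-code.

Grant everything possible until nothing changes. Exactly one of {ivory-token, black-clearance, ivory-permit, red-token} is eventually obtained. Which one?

black-clearance

Holding teal-clearance and blue-permit grants blue-pass (Rule 5).
Holding blue-pass grants L29 (Rule 8).
Holding L29 and blue-pass grants gold-token (Rule 6).
Holding gold-token and teal-clearance grants black-clearance (Rule 3).
ivory-token would need ivory-permit and blue-permit (Rule 7), but ivory-permit is never granted. red-token would need L13 and ivory-token (Rule 9), but ivory-token is never granted. ivory-permit would need blue-permit and red-token (Rule 1), but red-token is never granted.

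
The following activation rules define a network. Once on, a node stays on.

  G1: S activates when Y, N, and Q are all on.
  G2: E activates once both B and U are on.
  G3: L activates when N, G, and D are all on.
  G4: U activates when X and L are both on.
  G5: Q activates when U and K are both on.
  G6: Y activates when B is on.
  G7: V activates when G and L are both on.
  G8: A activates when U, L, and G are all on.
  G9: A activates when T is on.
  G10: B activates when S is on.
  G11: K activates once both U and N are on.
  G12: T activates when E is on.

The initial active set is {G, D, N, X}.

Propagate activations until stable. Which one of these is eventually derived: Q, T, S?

Q

G3: N, G, and D on → L on.
G4: X and L on → U on.
G11: U and N on → K on.
U and K are on, so Q activates (G5).
S would need Y, N, and Q (G1), but Y never turns on. T would need E (G12), but E never turns on.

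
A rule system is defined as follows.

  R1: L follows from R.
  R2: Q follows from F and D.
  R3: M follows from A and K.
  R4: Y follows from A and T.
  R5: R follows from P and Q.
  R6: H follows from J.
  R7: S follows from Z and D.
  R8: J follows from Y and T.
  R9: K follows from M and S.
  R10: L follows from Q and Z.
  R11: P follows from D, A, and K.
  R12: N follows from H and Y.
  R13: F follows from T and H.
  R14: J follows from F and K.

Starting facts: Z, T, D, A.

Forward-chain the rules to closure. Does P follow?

P would need D, A, and K (R11), but K is never established.

No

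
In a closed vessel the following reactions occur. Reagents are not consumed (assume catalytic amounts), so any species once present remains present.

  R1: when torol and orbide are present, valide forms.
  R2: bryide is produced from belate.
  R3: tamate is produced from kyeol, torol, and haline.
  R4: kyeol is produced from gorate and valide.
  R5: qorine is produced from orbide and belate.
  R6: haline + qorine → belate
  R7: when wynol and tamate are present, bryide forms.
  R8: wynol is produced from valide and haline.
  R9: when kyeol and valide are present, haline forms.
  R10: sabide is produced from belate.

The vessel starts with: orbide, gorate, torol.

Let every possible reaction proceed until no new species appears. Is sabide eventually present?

sabide would need belate (R10), but belate never forms.

No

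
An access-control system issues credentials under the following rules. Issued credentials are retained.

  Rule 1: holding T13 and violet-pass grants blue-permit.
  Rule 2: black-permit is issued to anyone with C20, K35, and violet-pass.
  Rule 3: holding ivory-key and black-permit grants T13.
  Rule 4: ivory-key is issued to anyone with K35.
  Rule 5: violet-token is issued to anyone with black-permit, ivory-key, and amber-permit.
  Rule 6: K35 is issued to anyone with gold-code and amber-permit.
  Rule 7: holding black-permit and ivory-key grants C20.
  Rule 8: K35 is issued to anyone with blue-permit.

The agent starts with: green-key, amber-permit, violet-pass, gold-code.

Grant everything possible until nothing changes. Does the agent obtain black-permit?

black-permit would need C20, K35, and violet-pass (Rule 2), but C20 is never granted.

No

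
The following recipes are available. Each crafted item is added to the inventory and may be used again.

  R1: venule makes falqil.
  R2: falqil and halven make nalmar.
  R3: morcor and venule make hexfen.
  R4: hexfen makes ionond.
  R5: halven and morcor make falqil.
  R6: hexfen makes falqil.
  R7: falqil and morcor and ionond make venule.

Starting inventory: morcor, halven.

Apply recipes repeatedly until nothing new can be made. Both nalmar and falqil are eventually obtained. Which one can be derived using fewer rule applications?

falqil

falqil: Using R5, halven and morcor make falqil. [1 rule application]
nalmar: Using R5, halven and morcor make falqil. falqil and halven → nalmar (R2). [2 rule applications]
falqil needs fewer.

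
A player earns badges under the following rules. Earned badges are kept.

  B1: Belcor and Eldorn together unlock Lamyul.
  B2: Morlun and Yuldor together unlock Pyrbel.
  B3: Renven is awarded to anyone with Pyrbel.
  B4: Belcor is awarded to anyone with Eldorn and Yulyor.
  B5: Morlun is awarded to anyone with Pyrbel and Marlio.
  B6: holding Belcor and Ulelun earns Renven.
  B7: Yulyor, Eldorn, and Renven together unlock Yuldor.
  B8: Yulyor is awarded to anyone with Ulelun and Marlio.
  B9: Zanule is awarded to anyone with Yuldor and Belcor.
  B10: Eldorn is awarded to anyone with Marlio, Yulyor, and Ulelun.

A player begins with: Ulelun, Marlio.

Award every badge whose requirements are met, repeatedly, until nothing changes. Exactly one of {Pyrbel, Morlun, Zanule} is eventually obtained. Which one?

With Ulelun and Marlio, Yulyor is earned (B8).
With Marlio, Yulyor, and Ulelun, Eldorn is earned (B10).
With Eldorn and Yulyor, Belcor is earned (B4).
With Belcor and Ulelun, Renven is earned (B6).
With Yulyor, Eldorn, and Renven, Yuldor is earned (B7).
With Yuldor and Belcor, Zanule is earned (B9).
Morlun would need Pyrbel and Marlio (B5), but Pyrbel is never earned. Pyrbel would need Morlun and Yuldor (B2), but Morlun is never earned.

Zanule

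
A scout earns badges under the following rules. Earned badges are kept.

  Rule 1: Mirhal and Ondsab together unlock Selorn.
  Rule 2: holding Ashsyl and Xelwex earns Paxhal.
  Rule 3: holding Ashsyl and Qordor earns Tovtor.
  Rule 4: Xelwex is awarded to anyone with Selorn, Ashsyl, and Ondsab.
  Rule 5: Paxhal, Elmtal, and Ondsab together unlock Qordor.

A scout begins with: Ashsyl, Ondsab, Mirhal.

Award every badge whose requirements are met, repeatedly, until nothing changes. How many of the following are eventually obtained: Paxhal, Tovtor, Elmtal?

1

With Mirhal and Ondsab, Selorn is earned (Rule 1).
With Selorn, Ashsyl, and Ondsab, Xelwex is earned (Rule 4).
With Ashsyl and Xelwex, Paxhal is earned (Rule 2).
Paxhal: reached.
Tovtor would need Ashsyl and Qordor (Rule 3), but Qordor is never earned.
No rule produces Elmtal, and it is not given.
Reached: Paxhal — 1 of the 3.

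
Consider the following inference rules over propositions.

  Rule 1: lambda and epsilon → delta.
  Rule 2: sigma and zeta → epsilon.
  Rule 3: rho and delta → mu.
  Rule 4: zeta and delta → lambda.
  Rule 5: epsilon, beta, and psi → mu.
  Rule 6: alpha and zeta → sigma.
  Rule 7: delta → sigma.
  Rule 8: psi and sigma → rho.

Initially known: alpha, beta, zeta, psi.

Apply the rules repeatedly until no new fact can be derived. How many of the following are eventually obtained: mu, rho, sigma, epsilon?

4

From alpha and zeta, Rule 6 gives sigma.
From psi and sigma, Rule 8 gives rho.
From sigma and zeta, Rule 2 gives epsilon.
From epsilon, beta, and psi, Rule 5 gives mu.
mu: reached.
rho: reached.
sigma: reached.
epsilon: reached.
All 4 are reached.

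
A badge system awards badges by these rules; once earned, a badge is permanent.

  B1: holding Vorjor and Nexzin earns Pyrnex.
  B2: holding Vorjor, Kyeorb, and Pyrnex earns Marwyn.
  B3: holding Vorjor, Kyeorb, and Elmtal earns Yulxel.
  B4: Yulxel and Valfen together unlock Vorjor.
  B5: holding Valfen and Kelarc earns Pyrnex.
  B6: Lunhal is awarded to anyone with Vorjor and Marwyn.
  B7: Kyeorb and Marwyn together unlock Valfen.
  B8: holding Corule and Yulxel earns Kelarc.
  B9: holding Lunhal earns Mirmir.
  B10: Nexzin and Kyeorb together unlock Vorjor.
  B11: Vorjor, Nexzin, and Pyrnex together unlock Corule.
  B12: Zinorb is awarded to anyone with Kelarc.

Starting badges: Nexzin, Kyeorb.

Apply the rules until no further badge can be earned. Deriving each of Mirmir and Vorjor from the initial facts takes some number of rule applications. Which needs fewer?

Vorjor: With Nexzin and Kyeorb, Vorjor is earned (B10). [1 rule application]
Mirmir: With Nexzin and Kyeorb, Vorjor is earned (B10). With Vorjor and Nexzin, Pyrnex is earned (B1). With Vorjor, Kyeorb, and Pyrnex, Marwyn is earned (B2). With Vorjor and Marwyn, Lunhal is earned (B6). With Lunhal, Mirmir is earned (B9). [5 rule applications]
Vorjor needs fewer.

Vorjor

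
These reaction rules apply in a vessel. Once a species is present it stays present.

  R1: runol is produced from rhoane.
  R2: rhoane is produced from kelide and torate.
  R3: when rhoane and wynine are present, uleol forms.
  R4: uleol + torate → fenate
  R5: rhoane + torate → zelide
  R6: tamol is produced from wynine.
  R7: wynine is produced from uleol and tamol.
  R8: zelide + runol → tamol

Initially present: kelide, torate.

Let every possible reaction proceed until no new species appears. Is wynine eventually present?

No

wynine would need uleol and tamol (R7), but uleol never forms.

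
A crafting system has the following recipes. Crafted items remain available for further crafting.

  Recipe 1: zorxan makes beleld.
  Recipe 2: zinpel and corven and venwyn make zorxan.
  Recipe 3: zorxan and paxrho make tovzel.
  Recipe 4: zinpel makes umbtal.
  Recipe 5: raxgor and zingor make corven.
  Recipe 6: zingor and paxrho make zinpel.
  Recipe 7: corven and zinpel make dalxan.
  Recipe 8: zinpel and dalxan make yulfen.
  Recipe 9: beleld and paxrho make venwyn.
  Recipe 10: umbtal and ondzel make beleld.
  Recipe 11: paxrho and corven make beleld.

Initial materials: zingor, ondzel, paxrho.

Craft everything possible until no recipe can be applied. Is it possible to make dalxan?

dalxan would need corven and zinpel (Recipe 7), but corven is never obtained.

No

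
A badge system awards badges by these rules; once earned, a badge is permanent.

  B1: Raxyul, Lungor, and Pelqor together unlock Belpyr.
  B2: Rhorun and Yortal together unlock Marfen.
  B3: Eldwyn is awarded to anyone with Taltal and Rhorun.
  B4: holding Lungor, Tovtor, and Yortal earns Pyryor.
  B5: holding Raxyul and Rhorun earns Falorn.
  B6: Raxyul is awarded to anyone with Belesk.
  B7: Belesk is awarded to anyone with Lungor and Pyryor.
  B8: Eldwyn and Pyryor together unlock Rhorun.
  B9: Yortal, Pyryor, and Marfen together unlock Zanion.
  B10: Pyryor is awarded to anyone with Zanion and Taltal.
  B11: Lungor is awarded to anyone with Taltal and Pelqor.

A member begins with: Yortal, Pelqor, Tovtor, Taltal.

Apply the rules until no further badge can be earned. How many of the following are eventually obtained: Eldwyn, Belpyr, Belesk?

2

With Taltal and Pelqor, Lungor is earned (B11).
With Lungor, Tovtor, and Yortal, Pyryor is earned (B4).
With Lungor and Pyryor, Belesk is earned (B7).
With Belesk, Raxyul is earned (B6).
With Raxyul, Lungor, and Pelqor, Belpyr is earned (B1).
Eldwyn would need Taltal and Rhorun (B3), but Rhorun is never earned.
Belpyr: reached.
Belesk: reached.
Reached: Belpyr and Belesk — 2 of the 3.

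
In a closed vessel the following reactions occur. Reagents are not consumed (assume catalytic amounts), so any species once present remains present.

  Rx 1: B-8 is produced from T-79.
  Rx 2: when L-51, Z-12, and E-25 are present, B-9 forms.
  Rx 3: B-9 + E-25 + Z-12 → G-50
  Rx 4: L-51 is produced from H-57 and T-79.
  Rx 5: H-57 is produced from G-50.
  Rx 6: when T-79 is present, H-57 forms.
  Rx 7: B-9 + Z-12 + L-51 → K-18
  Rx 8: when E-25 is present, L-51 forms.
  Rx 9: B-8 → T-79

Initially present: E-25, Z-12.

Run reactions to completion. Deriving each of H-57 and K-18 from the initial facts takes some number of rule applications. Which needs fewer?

K-18

K-18: E-25 present → L-51 forms (Rx 8). L-51, Z-12, and E-25 present → B-9 forms (Rx 2). B-9, Z-12, and L-51 present → K-18 forms (Rx 7). [3 rule applications]
H-57: E-25 present → L-51 forms (Rx 8). L-51, Z-12, and E-25 present → B-9 forms (Rx 2). B-9, E-25, and Z-12 present → G-50 forms (Rx 3). G-50 present → H-57 forms (Rx 5). [4 rule applications]
K-18 needs fewer.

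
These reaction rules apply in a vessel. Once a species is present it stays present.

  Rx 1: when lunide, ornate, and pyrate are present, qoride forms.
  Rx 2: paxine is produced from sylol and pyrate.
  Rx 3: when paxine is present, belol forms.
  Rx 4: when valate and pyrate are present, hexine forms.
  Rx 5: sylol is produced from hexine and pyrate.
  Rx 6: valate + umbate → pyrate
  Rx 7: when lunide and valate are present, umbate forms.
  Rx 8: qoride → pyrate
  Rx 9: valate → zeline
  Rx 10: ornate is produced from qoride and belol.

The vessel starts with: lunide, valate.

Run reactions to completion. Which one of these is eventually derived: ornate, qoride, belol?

lunide and valate present → umbate forms (Rx 7).
valate and umbate present → pyrate forms (Rx 6).
valate and pyrate present → hexine forms (Rx 4).
hexine and pyrate present → sylol forms (Rx 5).
sylol and pyrate present → paxine forms (Rx 2).
paxine present → belol forms (Rx 3).
qoride would need lunide, ornate, and pyrate (Rx 1), but ornate never forms. ornate would need qoride and belol (Rx 10), but qoride never forms.

belol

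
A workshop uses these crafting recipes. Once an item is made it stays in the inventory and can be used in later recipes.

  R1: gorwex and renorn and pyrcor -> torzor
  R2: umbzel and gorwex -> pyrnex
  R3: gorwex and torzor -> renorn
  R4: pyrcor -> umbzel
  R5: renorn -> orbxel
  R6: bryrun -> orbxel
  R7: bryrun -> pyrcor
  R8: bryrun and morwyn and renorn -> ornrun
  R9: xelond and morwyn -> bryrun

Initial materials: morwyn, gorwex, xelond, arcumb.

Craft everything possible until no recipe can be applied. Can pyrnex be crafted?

Using R9, xelond and morwyn make bryrun.
bryrun -> pyrcor (R7).
pyrcor -> umbzel (R4).
umbzel and gorwex -> pyrnex (R2).

Yes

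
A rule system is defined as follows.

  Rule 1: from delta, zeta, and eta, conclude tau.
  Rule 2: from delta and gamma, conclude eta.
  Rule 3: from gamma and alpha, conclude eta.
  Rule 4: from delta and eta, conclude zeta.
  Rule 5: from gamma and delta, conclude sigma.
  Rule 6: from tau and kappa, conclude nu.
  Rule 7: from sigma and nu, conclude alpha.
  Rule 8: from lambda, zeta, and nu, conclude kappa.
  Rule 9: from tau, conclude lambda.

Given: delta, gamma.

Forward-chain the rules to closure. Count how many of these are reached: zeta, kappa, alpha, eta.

From delta and gamma, Rule 2 gives eta.
From delta and eta, Rule 4 gives zeta.
zeta: reached.
kappa would need lambda, zeta, and nu (Rule 8), but nu is never established.
alpha would need sigma and nu (Rule 7), but nu is never established.
eta: reached.
Reached: zeta and eta — 2 of the 4.

2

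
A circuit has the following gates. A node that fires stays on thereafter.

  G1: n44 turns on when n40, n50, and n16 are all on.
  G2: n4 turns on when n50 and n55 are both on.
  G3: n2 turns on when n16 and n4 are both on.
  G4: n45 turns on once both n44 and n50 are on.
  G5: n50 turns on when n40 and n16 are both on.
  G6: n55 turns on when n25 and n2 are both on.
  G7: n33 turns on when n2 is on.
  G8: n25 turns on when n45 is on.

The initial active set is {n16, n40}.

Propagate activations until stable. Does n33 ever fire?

n33 would need n2 (G7), but n2 never turns on.

No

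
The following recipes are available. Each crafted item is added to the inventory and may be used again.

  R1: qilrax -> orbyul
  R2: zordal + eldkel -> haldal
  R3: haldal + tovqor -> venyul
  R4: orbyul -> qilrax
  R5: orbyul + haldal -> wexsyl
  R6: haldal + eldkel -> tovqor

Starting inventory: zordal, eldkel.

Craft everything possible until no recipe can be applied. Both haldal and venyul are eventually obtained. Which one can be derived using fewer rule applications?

haldal

haldal: zordal + eldkel -> haldal (R2). [1 rule application]
venyul: Using R2, zordal and eldkel make haldal. haldal + eldkel -> tovqor (R6). Using R3, haldal and tovqor make venyul. [3 rule applications]
haldal needs fewer.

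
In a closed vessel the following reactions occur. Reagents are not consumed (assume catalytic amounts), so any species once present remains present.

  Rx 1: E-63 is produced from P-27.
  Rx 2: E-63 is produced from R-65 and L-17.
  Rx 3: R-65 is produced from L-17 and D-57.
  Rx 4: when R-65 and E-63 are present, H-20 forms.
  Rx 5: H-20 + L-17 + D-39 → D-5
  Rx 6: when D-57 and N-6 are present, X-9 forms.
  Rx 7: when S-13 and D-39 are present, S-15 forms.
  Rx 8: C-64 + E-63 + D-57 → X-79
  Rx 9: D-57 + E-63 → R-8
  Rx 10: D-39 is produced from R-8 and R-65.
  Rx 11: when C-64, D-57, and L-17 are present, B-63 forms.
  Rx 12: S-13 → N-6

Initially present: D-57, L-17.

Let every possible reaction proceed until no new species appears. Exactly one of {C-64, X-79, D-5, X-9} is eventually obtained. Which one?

L-17 and D-57 present → R-65 forms (Rx 3).
R-65 and L-17 present → E-63 forms (Rx 2).
R-65 and E-63 present → H-20 forms (Rx 4).
D-57 and E-63 present → R-8 forms (Rx 9).
R-8 and R-65 present → D-39 forms (Rx 10).
H-20, L-17, and D-39 present → D-5 forms (Rx 5).
X-79 would need C-64, E-63, and D-57 (Rx 8), but C-64 never forms. No rule produces C-64, and it is not given. X-9 would need D-57 and N-6 (Rx 6), but N-6 never forms.

D-5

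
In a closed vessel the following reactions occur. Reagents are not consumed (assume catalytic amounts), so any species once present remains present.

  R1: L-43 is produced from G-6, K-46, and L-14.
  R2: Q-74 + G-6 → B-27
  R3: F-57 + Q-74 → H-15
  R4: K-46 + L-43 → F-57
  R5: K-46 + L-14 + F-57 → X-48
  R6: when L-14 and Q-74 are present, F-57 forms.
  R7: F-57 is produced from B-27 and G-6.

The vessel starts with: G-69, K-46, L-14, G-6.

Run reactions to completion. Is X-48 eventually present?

G-6, K-46, and L-14 present → L-43 forms (R1).
K-46 and L-43 present → F-57 forms (R4).
K-46, L-14, and F-57 present → X-48 forms (R5).

Yes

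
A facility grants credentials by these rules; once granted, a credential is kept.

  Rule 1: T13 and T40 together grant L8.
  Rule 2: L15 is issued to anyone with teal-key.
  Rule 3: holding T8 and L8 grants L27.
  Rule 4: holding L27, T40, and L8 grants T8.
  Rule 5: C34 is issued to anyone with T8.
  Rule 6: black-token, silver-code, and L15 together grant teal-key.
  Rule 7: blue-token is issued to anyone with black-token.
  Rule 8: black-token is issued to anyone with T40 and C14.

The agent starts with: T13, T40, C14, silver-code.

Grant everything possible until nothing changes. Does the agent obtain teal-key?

teal-key would need black-token, silver-code, and L15 (Rule 6), but L15 is never granted.

No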